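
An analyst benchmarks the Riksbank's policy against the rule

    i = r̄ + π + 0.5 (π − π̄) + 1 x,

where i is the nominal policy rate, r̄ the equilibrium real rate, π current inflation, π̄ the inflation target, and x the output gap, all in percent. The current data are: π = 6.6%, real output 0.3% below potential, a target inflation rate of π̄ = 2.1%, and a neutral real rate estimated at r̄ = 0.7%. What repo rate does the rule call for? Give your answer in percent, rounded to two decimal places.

Output 0.3% below potential → x = -0.3.
i = 0.7 + 6.6 + 0.5 × (6.6 − 2.1) + 1 × (-0.3)
   = 0.7 + 6.6 + 2.25 − 0.3 = 9.25

9.25%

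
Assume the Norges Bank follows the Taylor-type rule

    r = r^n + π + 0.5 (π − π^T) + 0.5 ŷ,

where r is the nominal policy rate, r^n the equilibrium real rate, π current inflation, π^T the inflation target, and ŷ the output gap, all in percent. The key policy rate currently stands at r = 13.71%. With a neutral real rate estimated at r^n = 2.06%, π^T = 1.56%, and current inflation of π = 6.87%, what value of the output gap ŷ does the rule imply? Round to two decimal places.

4.25%

0.5 ŷ = 13.71 − 2.06 − 6.87 − 0.5 × (6.87 − 1.56) = 2.125
ŷ = 2.125 / 0.5 = 4.25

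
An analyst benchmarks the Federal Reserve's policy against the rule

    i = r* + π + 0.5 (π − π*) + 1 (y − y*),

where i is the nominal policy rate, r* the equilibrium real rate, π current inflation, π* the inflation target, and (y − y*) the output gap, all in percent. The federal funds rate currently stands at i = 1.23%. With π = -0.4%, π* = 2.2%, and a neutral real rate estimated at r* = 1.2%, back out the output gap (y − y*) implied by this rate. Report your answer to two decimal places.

1.73%

1 (y − y*) = 1.23 − 1.2 − (-0.4) − 0.5 × ((-0.4) − 2.2) = 1.73
(y − y*) = 1.73 / 1 = 1.73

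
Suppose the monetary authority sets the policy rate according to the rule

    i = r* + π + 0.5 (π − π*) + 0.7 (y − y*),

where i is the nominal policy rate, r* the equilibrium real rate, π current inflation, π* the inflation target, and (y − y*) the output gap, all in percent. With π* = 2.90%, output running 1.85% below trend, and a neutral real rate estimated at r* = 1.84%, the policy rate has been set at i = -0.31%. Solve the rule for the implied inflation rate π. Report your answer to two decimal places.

0.40%

Output 1.85% below potential → (y − y*) = -1.85.
Collecting π: i = r* + (1 + 0.5) π − 0.5 π* + 0.7 (y − y*)
1.5 π = -0.31 − 1.84 + 0.5 × 2.90 − 0.7 × (-1.85) = 0.595
π = 0.595 / 1.5 = 0.40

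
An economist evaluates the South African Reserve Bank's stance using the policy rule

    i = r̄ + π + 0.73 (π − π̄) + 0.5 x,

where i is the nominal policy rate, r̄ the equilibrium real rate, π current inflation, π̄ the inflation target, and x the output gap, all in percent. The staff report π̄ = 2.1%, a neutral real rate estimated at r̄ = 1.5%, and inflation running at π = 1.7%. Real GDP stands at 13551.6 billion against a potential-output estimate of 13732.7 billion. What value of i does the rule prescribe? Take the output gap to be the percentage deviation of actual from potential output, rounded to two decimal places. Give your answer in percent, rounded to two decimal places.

Output gap = 100 × (13551.6 − 13732.7) / 13732.7 = -1.32%.
i = 1.50 + 1.70 + 0.73 × (1.70 − 2.10) + 0.5 × (-1.32)
   = 1.50 + 1.7 − 0.292 − 0.66 = 2.25

2.25%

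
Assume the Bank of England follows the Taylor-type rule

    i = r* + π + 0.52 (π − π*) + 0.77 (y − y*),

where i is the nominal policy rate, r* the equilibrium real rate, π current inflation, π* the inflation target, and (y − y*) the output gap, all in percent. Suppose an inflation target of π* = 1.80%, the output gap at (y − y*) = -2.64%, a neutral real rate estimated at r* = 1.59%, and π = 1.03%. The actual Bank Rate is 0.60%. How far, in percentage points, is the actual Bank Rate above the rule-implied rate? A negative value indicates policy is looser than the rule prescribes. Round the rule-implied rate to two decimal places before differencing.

0.41 pp

i = 1.59 + 1.03 + 0.52 × (1.03 − 1.80) + 0.77 × (-2.64)
   = 1.59 + 1.03 − 0.4004 − 2.0328 = 0.19
Deviation = 0.60 − 0.19 = 0.41 pp.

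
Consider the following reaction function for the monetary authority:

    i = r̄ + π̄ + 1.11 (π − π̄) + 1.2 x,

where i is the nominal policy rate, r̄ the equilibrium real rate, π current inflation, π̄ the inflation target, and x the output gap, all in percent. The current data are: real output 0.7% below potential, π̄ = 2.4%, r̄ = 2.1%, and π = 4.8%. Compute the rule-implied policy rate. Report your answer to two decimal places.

Output 0.7% below potential → x = -0.7.
i = 2.1 + 2.4 + 1.11 × (4.8 − 2.4) + 1.2 × (-0.7)
   = 2.1 + 2.4 + 2.664 − 0.84 = 6.32

6.32%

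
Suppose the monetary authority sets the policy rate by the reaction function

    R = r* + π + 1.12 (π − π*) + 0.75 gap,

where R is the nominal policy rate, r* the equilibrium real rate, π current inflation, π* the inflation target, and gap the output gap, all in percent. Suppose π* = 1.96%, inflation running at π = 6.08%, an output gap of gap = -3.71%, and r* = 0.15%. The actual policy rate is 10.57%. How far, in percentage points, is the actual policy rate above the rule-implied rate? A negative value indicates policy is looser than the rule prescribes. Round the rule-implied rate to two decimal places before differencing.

R = 0.15 + 6.08 + 1.12 × (6.08 − 1.96) + 0.75 × (-3.71)
   = 0.15 + 6.08 + 4.6144 − 2.7825 = 8.06
Deviation = 10.57 − 8.06 = 2.51 pp.

2.51 pp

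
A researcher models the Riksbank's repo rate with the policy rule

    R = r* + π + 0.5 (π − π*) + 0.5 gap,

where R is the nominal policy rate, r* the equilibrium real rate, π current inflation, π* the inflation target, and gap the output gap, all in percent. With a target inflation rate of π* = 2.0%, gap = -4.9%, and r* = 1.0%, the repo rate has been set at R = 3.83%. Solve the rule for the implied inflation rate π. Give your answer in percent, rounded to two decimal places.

4.19%

Collecting π: R = r* + (1 + 0.5) π − 0.5 π* + 0.5 gap
1.5 π = 3.83 − 1.0 + 0.5 × 2.0 − 0.5 × (-4.9) = 6.28
π = 6.28 / 1.5 = 4.19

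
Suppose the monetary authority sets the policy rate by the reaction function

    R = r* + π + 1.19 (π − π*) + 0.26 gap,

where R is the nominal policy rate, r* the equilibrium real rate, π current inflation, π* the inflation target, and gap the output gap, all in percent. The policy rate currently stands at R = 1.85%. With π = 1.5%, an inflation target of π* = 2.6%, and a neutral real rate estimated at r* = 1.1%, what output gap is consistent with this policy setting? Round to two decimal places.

0.26 gap = 1.85 − 1.1 − 1.5 − 1.19 × (1.5 − 2.6) = 0.559
gap = 0.559 / 0.26 = 2.15

2.15%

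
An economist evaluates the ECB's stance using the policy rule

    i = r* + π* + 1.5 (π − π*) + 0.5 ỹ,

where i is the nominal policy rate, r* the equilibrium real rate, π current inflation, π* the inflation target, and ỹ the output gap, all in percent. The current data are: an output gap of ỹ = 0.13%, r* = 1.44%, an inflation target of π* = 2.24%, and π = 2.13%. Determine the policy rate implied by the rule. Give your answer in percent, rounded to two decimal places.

3.58%

i = 1.44 + 2.24 + 1.5 × (2.13 − 2.24) + 0.5 × 0.13
   = 1.44 + 2.24 − 0.165 + 0.065 = 3.58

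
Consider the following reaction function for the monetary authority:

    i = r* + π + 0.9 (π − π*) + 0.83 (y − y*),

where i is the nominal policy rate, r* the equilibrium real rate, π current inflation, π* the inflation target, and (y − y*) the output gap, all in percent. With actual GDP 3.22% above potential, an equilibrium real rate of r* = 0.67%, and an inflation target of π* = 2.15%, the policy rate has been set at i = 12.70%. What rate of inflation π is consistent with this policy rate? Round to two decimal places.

Output 3.22% above potential → (y − y*) = 3.22.
Collecting π: i = r* + (1 + 0.9) π − 0.9 π* + 0.83 (y − y*)
1.9 π = 12.70 − 0.67 + 0.9 × 2.15 − 0.83 × 3.22 = 11.2924
π = 11.2924 / 1.9 = 5.94

5.94%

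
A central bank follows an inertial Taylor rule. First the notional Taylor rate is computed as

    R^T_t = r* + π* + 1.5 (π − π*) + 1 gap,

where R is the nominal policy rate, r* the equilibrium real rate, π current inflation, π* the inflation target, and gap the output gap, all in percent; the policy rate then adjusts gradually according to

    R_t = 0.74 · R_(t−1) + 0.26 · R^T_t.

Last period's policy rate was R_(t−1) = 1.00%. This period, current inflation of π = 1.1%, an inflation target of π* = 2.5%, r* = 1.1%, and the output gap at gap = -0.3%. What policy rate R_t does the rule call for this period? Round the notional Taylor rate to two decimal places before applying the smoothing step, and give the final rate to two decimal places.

1.05%

R^T_t = 1.1 + 2.5 + 1.5 × (1.1 − 2.5) + 1 × (-0.3)
   = 1.1 + 2.5 − 2.1 − 0.3 = 1.20
R_t = 0.74 × 1.00 + 0.26 × 1.20 = 0.74 + 0.312 = 1.05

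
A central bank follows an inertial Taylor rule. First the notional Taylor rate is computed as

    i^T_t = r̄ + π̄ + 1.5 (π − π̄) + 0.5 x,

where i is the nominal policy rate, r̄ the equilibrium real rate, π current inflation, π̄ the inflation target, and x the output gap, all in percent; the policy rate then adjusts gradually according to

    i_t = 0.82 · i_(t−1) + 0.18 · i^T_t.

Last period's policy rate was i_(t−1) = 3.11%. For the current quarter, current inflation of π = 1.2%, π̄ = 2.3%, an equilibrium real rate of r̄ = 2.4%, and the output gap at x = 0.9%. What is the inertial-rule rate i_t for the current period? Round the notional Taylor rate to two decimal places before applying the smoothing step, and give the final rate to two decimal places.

3.18%

i^T_t = 2.4 + 2.3 + 1.5 × (1.2 − 2.3) + 0.5 × 0.9
   = 2.4 + 2.3 − 1.65 + 0.45 = 3.50
i_t = 0.82 × 3.11 + 0.18 × 3.50 = 2.5502 + 0.63 = 3.18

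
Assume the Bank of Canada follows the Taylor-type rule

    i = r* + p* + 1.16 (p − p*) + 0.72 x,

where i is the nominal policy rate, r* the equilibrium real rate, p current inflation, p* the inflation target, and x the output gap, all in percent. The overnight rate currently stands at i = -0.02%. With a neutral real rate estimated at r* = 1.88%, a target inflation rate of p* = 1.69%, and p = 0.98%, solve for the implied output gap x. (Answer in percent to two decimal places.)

0.72 x = -0.02 − 1.88 − 1.69 − 1.16 × (0.98 − 1.69) = -2.7664
x = -2.7664 / 0.72 = -3.84

-3.84%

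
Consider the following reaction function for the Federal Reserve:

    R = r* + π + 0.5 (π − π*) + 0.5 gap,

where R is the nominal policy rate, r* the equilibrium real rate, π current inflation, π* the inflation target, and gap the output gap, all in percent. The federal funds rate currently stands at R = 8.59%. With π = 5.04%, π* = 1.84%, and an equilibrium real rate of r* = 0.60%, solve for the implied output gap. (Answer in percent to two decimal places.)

2.70%

0.5 gap = 8.59 − 0.60 − 5.04 − 0.5 × (5.04 − 1.84) = 1.35
gap = 1.35 / 0.5 = 2.70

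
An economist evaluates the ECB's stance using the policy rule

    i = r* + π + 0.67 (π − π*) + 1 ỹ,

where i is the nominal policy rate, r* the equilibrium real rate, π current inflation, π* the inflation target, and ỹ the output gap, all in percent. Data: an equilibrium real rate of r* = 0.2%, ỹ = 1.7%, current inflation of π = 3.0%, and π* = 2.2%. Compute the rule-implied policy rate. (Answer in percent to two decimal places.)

i = 0.2 + 3.0 + 0.67 × (3.0 − 2.2) + 1 × 1.7
   = 0.2 + 3 + 0.536 + 1.7 = 5.44

5.44%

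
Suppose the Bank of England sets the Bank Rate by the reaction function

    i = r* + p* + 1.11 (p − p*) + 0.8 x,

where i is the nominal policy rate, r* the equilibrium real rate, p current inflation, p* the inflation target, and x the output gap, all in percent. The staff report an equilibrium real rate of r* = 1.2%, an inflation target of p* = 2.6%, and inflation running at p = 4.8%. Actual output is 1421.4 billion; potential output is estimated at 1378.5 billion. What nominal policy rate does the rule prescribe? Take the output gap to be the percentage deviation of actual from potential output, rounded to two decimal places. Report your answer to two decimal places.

8.73%

Output gap = 100 × (1421.4 − 1378.5) / 1378.5 = 3.11%.
i = 1.20 + 2.60 + 1.11 × (4.80 − 2.60) + 0.8 × 3.11
   = 1.20 + 2.6 + 2.442 + 2.488 = 8.73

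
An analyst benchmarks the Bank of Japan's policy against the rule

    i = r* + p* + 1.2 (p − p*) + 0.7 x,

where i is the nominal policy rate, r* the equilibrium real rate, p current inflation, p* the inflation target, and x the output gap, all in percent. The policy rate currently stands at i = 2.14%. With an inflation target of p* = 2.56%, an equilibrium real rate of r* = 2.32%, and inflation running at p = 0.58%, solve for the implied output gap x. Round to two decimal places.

-0.52%

0.7 x = 2.14 − 2.32 − 2.56 − 1.2 × (0.58 − 2.56) = -0.364
x = -0.364 / 0.7 = -0.52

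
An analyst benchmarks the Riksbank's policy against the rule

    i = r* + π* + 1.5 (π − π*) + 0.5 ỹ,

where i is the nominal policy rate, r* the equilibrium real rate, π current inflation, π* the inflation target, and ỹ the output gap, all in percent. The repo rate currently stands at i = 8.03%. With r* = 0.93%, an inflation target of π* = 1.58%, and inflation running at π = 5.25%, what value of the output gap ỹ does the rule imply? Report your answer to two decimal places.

0.03%

0.5 ỹ = 8.03 − 0.93 − 1.58 − 1.5 × (5.25 − 1.58) = 0.015
ỹ = 0.015 / 0.5 = 0.03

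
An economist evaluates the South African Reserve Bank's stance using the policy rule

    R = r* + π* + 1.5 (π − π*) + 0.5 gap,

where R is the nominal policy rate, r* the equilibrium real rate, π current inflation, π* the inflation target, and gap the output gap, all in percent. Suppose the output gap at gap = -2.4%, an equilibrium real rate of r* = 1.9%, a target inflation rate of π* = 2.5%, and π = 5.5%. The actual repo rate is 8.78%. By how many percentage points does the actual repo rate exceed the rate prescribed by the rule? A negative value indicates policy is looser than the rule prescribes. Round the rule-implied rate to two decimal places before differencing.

1.08 pp

R = 1.9 + 2.5 + 1.5 × (5.5 − 2.5) + 0.5 × (-2.4)
   = 1.9 + 2.5 + 4.5 − 1.2 = 7.70
Deviation = 8.78 − 7.70 = 1.08 pp.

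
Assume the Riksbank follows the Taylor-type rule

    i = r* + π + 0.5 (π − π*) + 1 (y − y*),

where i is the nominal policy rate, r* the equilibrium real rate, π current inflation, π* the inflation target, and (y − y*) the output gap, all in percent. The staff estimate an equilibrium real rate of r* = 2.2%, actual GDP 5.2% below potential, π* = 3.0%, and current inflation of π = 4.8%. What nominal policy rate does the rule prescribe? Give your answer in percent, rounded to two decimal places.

2.70%

Output 5.2% below potential → (y − y*) = -5.2.
i = 2.2 + 4.8 + 0.5 × (4.8 − 3.0) + 1 × (-5.2)
   = 2.2 + 4.8 + 0.9 − 5.2 = 2.70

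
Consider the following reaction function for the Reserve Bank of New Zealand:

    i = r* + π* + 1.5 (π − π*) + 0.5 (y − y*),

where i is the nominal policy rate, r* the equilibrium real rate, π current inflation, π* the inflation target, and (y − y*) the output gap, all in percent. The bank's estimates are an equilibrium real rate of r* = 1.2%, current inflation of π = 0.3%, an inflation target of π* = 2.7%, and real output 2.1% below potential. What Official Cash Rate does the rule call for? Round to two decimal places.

-0.75%

Output 2.1% below potential → (y − y*) = -2.1.
i = 1.2 + 2.7 + 1.5 × (0.3 − 2.7) + 0.5 × (-2.1)
   = 1.2 + 2.7 − 3.6 − 1.05 = -0.75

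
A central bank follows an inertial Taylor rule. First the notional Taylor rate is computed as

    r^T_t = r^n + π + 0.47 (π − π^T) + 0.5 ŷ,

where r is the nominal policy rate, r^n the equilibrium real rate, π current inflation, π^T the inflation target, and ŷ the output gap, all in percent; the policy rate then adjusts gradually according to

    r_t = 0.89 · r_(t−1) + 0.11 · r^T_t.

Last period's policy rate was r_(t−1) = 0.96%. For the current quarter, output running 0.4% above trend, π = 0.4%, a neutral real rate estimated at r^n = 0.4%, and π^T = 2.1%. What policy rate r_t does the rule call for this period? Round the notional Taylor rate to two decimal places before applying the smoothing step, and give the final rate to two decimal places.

0.88%

Output 0.4% above potential → ŷ = 0.4.
r^T_t = 0.4 + 0.4 + 0.47 × (0.4 − 2.1) + 0.5 × 0.4
   = 0.4 + 0.4 − 0.799 + 0.2 = 0.20
r_t = 0.89 × 0.96 + 0.11 × 0.20 = 0.8544 + 0.022 = 0.88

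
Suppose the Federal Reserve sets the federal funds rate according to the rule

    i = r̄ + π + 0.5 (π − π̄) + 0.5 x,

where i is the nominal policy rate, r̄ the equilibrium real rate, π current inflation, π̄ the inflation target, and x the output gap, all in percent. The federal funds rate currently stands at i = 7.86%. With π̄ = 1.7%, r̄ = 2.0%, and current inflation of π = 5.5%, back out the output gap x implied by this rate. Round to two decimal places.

-3.08%

0.5 x = 7.86 − 2.0 − 5.5 − 0.5 × (5.5 − 1.7) = -1.54
x = -1.54 / 0.5 = -3.08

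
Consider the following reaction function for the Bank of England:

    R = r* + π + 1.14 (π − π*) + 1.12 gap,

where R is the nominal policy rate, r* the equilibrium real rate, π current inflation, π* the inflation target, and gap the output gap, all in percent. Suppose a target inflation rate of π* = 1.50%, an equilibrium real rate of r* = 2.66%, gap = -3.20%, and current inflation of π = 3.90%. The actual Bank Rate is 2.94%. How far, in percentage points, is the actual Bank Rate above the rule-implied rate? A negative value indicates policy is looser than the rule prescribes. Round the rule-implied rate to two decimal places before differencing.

-2.77 pp

R = 2.66 + 3.90 + 1.14 × (3.90 − 1.50) + 1.12 × (-3.20)
   = 2.66 + 3.9 + 2.736 − 3.584 = 5.71
Deviation = 2.94 − 5.71 = -2.77 pp.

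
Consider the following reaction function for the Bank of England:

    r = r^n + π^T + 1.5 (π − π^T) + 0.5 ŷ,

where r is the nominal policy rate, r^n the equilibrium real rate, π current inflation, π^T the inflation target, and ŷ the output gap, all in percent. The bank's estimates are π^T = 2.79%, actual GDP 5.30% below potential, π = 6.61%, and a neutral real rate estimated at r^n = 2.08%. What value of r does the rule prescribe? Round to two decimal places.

7.95%

Output 5.30% below potential → ŷ = -5.30.
r = 2.08 + 2.79 + 1.5 × (6.61 − 2.79) + 0.5 × (-5.30)
   = 2.08 + 2.79 + 5.73 − 2.65 = 7.95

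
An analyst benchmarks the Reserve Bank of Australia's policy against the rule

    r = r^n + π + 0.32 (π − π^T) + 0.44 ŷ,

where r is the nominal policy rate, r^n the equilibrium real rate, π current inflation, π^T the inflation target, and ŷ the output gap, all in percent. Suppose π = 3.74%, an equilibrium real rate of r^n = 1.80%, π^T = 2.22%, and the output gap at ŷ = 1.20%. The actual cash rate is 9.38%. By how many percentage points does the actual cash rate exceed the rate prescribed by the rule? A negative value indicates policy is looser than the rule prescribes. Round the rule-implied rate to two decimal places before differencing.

2.83 pp

r = 1.80 + 3.74 + 0.32 × (3.74 − 2.22) + 0.44 × 1.20
   = 1.80 + 3.74 + 0.4864 + 0.528 = 6.55
Deviation = 9.38 − 6.55 = 2.83 pp.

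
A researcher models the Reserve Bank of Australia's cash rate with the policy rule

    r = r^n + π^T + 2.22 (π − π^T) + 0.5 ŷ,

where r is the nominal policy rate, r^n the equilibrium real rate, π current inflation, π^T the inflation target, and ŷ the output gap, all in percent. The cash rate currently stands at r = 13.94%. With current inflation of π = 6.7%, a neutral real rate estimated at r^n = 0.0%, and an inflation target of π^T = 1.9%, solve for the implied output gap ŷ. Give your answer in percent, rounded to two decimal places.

2.77%

0.5 ŷ = 13.94 − 0.0 − 1.9 − 2.22 × (6.7 − 1.9) = 1.384
ŷ = 1.384 / 0.5 = 2.77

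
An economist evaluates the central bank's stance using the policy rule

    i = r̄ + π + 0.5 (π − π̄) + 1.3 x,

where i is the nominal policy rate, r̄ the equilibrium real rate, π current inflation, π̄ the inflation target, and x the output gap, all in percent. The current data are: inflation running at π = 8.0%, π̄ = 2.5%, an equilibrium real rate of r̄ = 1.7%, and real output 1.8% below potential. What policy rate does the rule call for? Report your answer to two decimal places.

Output 1.8% below potential → x = -1.8.
i = 1.7 + 8.0 + 0.5 × (8.0 − 2.5) + 1.3 × (-1.8)
   = 1.7 + 8 + 2.75 − 2.34 = 10.11

10.11%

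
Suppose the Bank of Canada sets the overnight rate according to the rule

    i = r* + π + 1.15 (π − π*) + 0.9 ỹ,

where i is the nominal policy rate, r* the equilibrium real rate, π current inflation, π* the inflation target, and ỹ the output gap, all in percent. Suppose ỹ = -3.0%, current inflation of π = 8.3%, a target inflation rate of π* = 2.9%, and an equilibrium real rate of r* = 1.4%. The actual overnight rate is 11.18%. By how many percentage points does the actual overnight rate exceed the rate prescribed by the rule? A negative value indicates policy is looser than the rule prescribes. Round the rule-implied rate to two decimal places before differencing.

-2.03 pp

i = 1.4 + 8.3 + 1.15 × (8.3 − 2.9) + 0.9 × (-3.0)
   = 1.4 + 8.3 + 6.21 − 2.7 = 13.21
Deviation = 11.18 − 13.21 = -2.03 pp.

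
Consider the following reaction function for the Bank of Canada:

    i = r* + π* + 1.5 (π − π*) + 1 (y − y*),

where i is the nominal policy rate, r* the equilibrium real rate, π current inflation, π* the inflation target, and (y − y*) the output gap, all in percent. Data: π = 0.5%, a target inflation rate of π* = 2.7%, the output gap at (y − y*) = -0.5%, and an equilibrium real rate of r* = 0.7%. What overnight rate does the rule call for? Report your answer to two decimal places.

-0.40%

i = 0.7 + 2.7 + 1.5 × (0.5 − 2.7) + 1 × (-0.5)
   = 0.7 + 2.7 − 3.3 − 0.5 = -0.40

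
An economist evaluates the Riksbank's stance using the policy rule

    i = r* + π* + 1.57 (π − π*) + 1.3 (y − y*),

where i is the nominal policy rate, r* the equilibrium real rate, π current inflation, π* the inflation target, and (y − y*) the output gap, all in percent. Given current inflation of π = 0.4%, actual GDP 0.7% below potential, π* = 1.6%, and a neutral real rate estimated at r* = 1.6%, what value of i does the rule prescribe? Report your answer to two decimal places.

0.41%

Output 0.7% below potential → (y − y*) = -0.7.
i = 1.6 + 1.6 + 1.57 × (0.4 − 1.6) + 1.3 × (-0.7)
   = 1.6 + 1.6 − 1.884 − 0.91 = 0.41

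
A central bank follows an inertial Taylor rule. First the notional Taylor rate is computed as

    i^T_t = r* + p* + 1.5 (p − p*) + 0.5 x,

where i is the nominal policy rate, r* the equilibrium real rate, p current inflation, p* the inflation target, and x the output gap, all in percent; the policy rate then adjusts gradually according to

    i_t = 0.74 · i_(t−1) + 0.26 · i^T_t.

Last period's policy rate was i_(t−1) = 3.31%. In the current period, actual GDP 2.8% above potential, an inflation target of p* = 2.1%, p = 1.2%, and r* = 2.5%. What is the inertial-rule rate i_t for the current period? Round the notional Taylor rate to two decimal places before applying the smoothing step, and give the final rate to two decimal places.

Output 2.8% above potential → x = 2.8.
i^T_t = 2.5 + 2.1 + 1.5 × (1.2 − 2.1) + 0.5 × 2.8
   = 2.5 + 2.1 − 1.35 + 1.4 = 4.65
i_t = 0.74 × 3.31 + 0.26 × 4.65 = 2.4494 + 1.209 = 3.66

3.66%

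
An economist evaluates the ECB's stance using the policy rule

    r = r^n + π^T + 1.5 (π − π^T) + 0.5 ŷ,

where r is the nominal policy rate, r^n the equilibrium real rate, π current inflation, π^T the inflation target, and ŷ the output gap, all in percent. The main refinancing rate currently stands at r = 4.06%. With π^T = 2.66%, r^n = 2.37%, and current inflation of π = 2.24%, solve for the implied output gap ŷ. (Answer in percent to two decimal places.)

-0.68%

0.5 ŷ = 4.06 − 2.37 − 2.66 − 1.5 × (2.24 − 2.66) = -0.34
ŷ = -0.34 / 0.5 = -0.68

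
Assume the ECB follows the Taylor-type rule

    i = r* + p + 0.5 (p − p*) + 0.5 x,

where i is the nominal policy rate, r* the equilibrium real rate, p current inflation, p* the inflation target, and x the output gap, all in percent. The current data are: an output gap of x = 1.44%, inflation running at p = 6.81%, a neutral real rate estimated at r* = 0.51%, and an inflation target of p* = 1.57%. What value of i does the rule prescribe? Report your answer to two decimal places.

10.66%

i = 0.51 + 6.81 + 0.5 × (6.81 − 1.57) + 0.5 × 1.44
   = 0.51 + 6.81 + 2.62 + 0.72 = 10.66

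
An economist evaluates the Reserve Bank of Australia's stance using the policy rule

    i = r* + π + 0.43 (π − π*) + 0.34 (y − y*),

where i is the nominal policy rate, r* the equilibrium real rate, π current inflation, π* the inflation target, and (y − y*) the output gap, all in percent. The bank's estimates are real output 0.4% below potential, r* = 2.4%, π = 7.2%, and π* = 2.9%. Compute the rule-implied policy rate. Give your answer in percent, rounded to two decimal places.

Output 0.4% below potential → (y − y*) = -0.4.
i = 2.4 + 7.2 + 0.43 × (7.2 − 2.9) + 0.34 × (-0.4)
   = 2.4 + 7.2 + 1.849 − 0.136 = 11.31

11.31%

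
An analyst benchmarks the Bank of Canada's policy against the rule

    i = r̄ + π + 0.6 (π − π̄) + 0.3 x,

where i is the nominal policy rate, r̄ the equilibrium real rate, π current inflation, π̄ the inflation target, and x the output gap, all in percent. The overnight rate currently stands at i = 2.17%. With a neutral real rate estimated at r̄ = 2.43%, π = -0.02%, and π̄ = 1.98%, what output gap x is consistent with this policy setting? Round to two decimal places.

3.20%

0.3 x = 2.17 − 2.43 − (-0.02) − 0.6 × ((-0.02) − 1.98) = 0.96
x = 0.96 / 0.3 = 3.20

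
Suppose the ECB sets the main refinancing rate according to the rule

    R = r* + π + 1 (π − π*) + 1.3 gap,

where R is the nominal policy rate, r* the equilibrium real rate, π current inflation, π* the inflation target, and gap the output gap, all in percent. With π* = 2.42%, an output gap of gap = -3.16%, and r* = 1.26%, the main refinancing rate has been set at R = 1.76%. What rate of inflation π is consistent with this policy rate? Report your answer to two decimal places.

Collecting π: R = r* + (1 + 1) π − 1 π* + 1.3 gap
2 π = 1.76 − 1.26 + 1 × 2.42 − 1.3 × (-3.16) = 7.028
π = 7.028 / 2 = 3.51

3.51%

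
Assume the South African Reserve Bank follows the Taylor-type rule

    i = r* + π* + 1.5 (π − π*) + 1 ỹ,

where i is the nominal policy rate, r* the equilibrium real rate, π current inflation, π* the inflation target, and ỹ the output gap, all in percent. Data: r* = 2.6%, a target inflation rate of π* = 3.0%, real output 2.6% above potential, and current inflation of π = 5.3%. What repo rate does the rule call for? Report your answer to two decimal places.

Output 2.6% above potential → ỹ = 2.6.
i = 2.6 + 3.0 + 1.5 × (5.3 − 3.0) + 1 × 2.6
   = 2.6 + 3 + 3.45 + 2.6 = 11.65

11.65%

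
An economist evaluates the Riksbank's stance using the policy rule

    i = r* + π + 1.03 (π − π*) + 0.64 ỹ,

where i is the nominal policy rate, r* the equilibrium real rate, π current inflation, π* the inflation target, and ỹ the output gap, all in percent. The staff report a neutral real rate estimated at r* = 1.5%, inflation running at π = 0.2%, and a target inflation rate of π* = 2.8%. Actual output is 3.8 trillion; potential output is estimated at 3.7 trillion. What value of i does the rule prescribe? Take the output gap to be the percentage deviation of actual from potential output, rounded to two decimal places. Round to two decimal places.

0.75%

Output gap = 100 × (3.8 − 3.7) / 3.7 = 2.70%.
i = 1.50 + 0.20 + 1.03 × (0.20 − 2.80) + 0.64 × 2.70
   = 1.50 + 0.2 − 2.678 + 1.728 = 0.75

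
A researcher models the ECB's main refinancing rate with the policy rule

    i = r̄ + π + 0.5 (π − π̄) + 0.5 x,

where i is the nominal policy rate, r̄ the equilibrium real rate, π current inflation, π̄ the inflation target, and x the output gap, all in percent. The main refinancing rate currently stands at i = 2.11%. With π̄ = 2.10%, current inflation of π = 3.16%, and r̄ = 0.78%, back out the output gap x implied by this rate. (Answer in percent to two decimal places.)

0.5 x = 2.11 − 0.78 − 3.16 − 0.5 × (3.16 − 2.10) = -2.36
x = -2.36 / 0.5 = -4.72

-4.72%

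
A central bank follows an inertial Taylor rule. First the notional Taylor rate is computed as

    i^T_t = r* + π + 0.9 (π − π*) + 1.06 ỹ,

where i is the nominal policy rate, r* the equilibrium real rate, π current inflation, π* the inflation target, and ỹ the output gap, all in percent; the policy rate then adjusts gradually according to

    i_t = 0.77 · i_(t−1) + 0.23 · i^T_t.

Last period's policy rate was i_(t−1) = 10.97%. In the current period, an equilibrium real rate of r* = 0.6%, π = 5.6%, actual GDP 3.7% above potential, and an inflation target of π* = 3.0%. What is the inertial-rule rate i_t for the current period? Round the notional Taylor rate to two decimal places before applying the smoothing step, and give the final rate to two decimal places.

Output 3.7% above potential → ỹ = 3.7.
i^T_t = 0.6 + 5.6 + 0.9 × (5.6 − 3.0) + 1.06 × 3.7
   = 0.6 + 5.6 + 2.34 + 3.922 = 12.46
i_t = 0.77 × 10.97 + 0.23 × 12.46 = 8.4469 + 2.8658 = 11.31

11.31%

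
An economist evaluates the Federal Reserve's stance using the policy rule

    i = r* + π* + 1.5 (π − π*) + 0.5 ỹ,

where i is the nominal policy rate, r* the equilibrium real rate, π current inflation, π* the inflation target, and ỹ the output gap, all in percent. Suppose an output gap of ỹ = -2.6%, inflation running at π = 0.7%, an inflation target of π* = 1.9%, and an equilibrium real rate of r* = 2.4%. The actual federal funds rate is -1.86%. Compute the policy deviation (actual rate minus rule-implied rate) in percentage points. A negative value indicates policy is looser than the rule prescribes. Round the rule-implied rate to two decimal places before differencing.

-3.06 pp

i = 2.4 + 1.9 + 1.5 × (0.7 − 1.9) + 0.5 × (-2.6)
   = 2.4 + 1.9 − 1.8 − 1.3 = 1.20
Deviation = -1.86 − 1.20 = -3.06 pp.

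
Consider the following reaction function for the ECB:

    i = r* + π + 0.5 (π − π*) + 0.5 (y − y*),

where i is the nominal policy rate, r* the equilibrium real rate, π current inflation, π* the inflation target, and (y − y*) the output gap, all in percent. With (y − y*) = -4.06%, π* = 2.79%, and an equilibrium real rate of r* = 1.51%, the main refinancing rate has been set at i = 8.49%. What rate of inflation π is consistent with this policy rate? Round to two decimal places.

Collecting π: i = r* + (1 + 0.5) π − 0.5 π* + 0.5 (y − y*)
1.5 π = 8.49 − 1.51 + 0.5 × 2.79 − 0.5 × (-4.06) = 10.405
π = 10.405 / 1.5 = 6.94

6.94%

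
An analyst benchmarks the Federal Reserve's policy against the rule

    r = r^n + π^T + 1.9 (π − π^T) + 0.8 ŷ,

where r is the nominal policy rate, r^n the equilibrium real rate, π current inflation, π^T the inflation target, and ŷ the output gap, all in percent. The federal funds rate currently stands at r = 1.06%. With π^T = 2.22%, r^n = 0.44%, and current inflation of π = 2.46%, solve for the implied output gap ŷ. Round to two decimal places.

0.8 ŷ = 1.06 − 0.44 − 2.22 − 1.9 × (2.46 − 2.22) = -2.056
ŷ = -2.056 / 0.8 = -2.57

-2.57%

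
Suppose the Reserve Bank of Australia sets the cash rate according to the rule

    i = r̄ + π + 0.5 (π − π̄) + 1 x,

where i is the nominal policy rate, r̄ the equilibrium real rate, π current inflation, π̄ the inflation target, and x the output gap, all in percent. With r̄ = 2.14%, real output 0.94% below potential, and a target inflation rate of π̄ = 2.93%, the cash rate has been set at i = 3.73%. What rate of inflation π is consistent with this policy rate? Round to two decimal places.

Output 0.94% below potential → x = -0.94.
Collecting π: i = r̄ + (1 + 0.5) π − 0.5 π̄ + 1 x
1.5 π = 3.73 − 2.14 + 0.5 × 2.93 − 1 × (-0.94) = 3.995
π = 3.995 / 1.5 = 2.66

2.66%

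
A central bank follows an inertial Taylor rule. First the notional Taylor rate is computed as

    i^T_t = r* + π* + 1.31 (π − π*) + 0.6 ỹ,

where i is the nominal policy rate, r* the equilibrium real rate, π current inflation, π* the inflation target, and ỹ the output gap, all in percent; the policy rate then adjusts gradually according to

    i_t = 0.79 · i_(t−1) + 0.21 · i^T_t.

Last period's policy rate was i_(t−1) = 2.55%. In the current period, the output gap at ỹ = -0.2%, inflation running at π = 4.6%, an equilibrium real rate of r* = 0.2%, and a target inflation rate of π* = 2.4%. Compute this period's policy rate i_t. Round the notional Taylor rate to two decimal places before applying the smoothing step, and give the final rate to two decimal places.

3.14%

i^T_t = 0.2 + 2.4 + 1.31 × (4.6 − 2.4) + 0.6 × (-0.2)
   = 0.2 + 2.4 + 2.882 − 0.12 = 5.36
i_t = 0.79 × 2.55 + 0.21 × 5.36 = 2.0145 + 1.1256 = 3.14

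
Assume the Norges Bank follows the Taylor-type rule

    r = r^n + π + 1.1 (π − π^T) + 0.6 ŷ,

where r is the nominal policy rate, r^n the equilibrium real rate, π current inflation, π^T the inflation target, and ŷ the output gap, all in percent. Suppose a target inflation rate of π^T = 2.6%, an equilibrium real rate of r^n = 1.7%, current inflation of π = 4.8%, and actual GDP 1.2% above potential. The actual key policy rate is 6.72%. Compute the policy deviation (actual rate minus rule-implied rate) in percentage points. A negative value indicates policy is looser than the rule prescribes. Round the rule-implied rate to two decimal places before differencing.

-2.92 pp

Output 1.2% above potential → ŷ = 1.2.
r = 1.7 + 4.8 + 1.1 × (4.8 − 2.6) + 0.6 × 1.2
   = 1.7 + 4.8 + 2.42 + 0.72 = 9.64
Deviation = 6.72 − 9.64 = -2.92 pp.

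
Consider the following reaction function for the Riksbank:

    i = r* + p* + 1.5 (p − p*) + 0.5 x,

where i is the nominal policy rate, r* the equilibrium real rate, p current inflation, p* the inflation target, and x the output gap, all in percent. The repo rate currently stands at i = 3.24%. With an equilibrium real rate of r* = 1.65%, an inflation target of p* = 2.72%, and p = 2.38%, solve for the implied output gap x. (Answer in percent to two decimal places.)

0.5 x = 3.24 − 1.65 − 2.72 − 1.5 × (2.38 − 2.72) = -0.62
x = -0.62 / 0.5 = -1.24

-1.24%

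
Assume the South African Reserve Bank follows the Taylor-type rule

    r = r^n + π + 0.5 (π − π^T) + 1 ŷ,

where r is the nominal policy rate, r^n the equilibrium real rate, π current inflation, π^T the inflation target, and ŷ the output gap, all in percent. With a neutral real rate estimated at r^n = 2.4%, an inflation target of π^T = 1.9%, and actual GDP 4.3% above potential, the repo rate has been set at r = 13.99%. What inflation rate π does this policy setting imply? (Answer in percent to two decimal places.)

5.49%

Output 4.3% above potential → ŷ = 4.3.
Collecting π: r = r^n + (1 + 0.5) π − 0.5 π^T + 1 ŷ
1.5 π = 13.99 − 2.4 + 0.5 × 1.9 − 1 × 4.3 = 8.24
π = 8.24 / 1.5 = 5.49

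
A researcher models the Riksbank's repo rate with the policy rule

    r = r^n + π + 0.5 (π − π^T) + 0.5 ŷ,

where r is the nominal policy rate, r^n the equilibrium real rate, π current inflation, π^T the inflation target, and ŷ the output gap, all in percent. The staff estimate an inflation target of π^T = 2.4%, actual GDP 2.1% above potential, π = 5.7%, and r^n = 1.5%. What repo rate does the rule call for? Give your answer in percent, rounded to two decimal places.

9.90%

Output 2.1% above potential → ŷ = 2.1.
r = 1.5 + 5.7 + 0.5 × (5.7 − 2.4) + 0.5 × 2.1
   = 1.5 + 5.7 + 1.65 + 1.05 = 9.90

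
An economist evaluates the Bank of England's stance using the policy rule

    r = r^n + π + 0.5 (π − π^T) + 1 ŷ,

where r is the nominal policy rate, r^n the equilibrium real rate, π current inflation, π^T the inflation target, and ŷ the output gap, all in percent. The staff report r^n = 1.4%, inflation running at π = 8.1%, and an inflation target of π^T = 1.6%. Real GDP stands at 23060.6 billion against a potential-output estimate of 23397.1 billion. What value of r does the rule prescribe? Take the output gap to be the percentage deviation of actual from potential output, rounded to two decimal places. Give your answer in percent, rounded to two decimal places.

Output gap = 100 × (23060.6 − 23397.1) / 23397.1 = -1.44%.
r = 1.40 + 8.10 + 0.5 × (8.10 − 1.60) + 1 × (-1.44)
   = 1.40 + 8.1 + 3.25 − 1.44 = 11.31

11.31%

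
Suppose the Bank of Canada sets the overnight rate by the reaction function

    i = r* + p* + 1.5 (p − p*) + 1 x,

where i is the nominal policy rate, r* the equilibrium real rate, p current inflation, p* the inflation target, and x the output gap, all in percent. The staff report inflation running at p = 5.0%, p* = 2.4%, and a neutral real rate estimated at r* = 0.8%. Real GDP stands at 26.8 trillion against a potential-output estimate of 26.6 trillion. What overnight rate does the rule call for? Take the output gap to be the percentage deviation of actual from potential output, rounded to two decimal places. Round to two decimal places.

Output gap = 100 × (26.8 − 26.6) / 26.6 = 0.75%.
i = 0.80 + 2.40 + 1.5 × (5.00 − 2.40) + 1 × 0.75
   = 0.80 + 2.4 + 3.9 + 0.75 = 7.85

7.85%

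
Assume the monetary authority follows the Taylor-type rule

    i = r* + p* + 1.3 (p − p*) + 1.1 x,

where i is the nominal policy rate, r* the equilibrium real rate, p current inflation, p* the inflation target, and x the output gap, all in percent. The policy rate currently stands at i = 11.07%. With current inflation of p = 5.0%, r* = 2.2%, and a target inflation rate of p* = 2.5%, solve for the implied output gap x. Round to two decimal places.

2.84%

1.1 x = 11.07 − 2.2 − 2.5 − 1.3 × (5.0 − 2.5) = 3.12
x = 3.12 / 1.1 = 2.84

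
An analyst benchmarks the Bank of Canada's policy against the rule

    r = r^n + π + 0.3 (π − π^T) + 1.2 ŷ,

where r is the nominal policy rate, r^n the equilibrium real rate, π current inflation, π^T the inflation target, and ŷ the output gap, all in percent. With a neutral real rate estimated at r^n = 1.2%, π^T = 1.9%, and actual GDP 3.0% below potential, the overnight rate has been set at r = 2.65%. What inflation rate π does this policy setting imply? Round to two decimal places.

4.32%

Output 3.0% below potential → ŷ = -3.0.
Collecting π: r = r^n + (1 + 0.3) π − 0.3 π^T + 1.2 ŷ
1.3 π = 2.65 − 1.2 + 0.3 × 1.9 − 1.2 × (-3.0) = 5.62
π = 5.62 / 1.3 = 4.32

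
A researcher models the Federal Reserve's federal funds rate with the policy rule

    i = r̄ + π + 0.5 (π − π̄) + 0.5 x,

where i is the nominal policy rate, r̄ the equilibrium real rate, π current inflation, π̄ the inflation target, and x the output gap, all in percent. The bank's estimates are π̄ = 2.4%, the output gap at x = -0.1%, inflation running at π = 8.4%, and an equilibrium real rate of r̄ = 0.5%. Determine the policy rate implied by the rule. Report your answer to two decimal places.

11.85%

i = 0.5 + 8.4 + 0.5 × (8.4 − 2.4) + 0.5 × (-0.1)
   = 0.5 + 8.4 + 3 − 0.05 = 11.85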